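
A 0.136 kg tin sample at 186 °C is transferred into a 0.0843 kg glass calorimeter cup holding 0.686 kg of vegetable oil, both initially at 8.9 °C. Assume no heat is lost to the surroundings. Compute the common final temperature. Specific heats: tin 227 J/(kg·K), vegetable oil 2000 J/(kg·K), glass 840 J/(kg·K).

Let T be the final temperature. ΣQ_i = 0:
0.136*227*(T − 186) + 0.686*2000*(T − 8.9) + 0.0843*840*(T − 8.9) = 0
30.87(T − 186) + 1372(T − 8.9) + 70.81(T − 8.9) = 0
1473.7 T = 18583
T = 18583/1473.7 ≈ 12.61 °C

T_f ≈ 12.6 °C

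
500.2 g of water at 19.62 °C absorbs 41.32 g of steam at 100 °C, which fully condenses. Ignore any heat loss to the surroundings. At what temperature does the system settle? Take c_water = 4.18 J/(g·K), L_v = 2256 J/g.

Sum of m c ΔT and latent-heat terms is zero:
condense steam: −41.32×2256 = −93218
  condensate cools 100→T: 41.32×4.18×(T − 100) = 172.72(T − 100)
  original water: 2090.8(T − 19.62)
2263.6 T = 93218 + 17272 + 41022 = 151512
T ≈ 66.94 °C — below 100 °C, confirming all the steam condensed.

T_f ≈ 66.9 °C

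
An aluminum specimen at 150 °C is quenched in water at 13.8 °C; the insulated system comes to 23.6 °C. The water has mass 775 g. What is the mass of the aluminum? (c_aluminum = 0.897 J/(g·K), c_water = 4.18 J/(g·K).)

Setting the total heat transfer to zero:
m×0.897×(23.6 − 150) + 775×4.18×(23.6 − 13.8) = 0
-113.38 m = -31747
m = -31747/-113.38 ≈ 280 g

m ≈ 280 g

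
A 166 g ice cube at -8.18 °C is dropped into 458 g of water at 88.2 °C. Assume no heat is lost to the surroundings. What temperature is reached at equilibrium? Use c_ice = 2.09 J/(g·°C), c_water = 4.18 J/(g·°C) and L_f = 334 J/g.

T_f ≈ 42.4 °C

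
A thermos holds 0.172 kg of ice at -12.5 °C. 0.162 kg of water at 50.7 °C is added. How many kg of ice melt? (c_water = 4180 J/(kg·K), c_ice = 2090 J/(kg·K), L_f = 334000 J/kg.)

m_melted ≈ 0.0893 kg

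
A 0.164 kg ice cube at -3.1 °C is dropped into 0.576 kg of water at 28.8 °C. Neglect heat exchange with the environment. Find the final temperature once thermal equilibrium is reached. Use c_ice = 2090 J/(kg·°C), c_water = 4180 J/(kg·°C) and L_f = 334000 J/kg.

T_f ≈ 4.4 °C

Energy conservation, ΣQ = 0:
ice -3.1→0 °C: 0.164·2090·3.1 = 1062.6; latent heat to melt: 0.164·334000 = 54776; meltwater 0→T: 0.164·4180·T = 685.52 T; water: 2407.7(T − 28.8)
3093.2 T = 69341 − 55839 = 13503
T ≈ 4.37 °C — above 0 °C, consistent with complete melting.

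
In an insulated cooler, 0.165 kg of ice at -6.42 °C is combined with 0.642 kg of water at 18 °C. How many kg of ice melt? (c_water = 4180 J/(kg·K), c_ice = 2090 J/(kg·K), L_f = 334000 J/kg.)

Heat available from the water dropping to 0 °C: 0.642×4180×18 = 48304 J.
Warming the ice to 0 °C takes 0.165×2090×6.42 = 2213.9 J, leaving 46090 J for melting.
Melting all 0.165 kg of ice would need 0.165×334000 = 55110 J.
46090 J < 55110 J, so only part of the ice melts and the system sits at 0 °C.
Mass melted = 46090/334000 ≈ 0.138 kg.

m_melted ≈ 0.138 kg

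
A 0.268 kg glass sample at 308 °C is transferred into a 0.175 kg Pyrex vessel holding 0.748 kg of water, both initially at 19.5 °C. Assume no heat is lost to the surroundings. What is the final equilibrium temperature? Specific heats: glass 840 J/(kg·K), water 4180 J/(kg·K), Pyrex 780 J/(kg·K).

T_f ≈ 38.1 °C

Let T be the final temperature. ΣQ_i = 0:
0.268×840×(T − 308) + 0.748×4180×(T − 19.5) + 0.175×780×(T − 19.5) = 0
225.12(T − 308) + 3126.6(T − 19.5) + 136.5(T − 19.5) = 0
(225.12 + 3126.6 + 136.5) T = 225.12×308 + 3126.6×19.5 + 136.5×19.5
T ≈ 38.12 °C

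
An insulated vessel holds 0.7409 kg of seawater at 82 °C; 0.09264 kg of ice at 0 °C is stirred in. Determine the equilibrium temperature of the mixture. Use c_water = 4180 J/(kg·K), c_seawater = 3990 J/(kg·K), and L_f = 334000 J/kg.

Heat gained plus heat lost sum to zero:
latent heat to melt: 0.09264·334000 = 30942; meltwater 0→T: 0.09264·4180·T = 387.24 T; seawater cools: 0.7409·3990·(T − 82) = 2956.2(T − 82)
3343.4 T = 242408 − 30942 = 211466
T ≈ 63.25 °C (positive, so assuming full melt was valid).

T_f ≈ 63.2 °C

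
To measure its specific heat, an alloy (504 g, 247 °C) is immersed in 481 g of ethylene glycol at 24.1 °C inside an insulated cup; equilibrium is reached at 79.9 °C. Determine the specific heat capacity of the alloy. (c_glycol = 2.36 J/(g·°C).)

c ≈ 0.752 J/(g·°C)

Heat lost by the alloy = heat gained by the glycol:
504·c·(247 − 79.9) = 481·2.36·(79.9 − 24.1)
84218 c = 63342  ⇒  c ≈ 0.7521 J/(g·°C)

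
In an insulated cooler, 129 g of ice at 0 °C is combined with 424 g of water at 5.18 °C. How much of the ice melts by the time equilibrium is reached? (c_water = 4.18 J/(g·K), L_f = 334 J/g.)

m_melted ≈ 27.5 g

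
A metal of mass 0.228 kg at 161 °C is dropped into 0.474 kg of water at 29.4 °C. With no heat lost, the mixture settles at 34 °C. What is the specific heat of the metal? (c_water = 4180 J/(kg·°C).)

c ≈ 315 J/(kg·°C)

m_s c (T_s − T_f) = m_water c_water (T_f − T_0):
0.228·c·(161 − 34) = 0.474·4180·(34 − 29.4)
28.96 c = 9114.1  ⇒  c ≈ 314.8 J/(kg·°C)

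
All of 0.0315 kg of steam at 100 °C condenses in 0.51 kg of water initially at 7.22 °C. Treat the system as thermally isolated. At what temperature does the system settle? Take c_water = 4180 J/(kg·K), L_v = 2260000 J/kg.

Sum of m c ΔT and latent-heat terms is zero:
condense steam: −0.0315×2260000 = −71190; condensed water 100 °C→T: 131.67(T − 100); water warms: 0.51×4180×(T − 7.22) = 2131.8(T − 7.22)
2263.5 T = 71190 + 13167 + 15392 = 99749
T ≈ 44.07 °C, under the boiling point, so the assumption holds.

T_f ≈ 44.1 °C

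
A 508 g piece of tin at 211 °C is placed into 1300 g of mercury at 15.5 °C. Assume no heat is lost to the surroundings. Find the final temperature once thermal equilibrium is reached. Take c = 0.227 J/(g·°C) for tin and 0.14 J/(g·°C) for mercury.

T_f ≈ 91.3 °C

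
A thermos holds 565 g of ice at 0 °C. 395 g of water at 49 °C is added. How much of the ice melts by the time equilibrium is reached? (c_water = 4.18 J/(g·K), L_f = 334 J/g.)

m_melted ≈ 242 g

Cooling the water to 0 °C releases 395·4.18·49 = 80904 J.
Melting all 565 g of ice would need 565·334 = 188710 J.
That's not enough to melt it all — equilibrium is at 0 °C with ice remaining.
m_melt = 80904 / L_f = 242.2 g.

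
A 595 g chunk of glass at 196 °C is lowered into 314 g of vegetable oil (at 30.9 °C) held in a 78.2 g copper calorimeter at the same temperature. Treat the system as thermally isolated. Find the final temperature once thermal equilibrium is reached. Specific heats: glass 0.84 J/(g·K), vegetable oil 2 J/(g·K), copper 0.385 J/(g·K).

Conservation of energy gives ΣQ = 0:
595*0.84*(T − 196) + 314*2*(T − 30.9) + 78.2*0.385*(T − 30.9) = 0
(499.8 + 628 + 30.11) T = 499.8*196 + 628*30.9 + 30.11*30.9
T = 118296/1157.9 ≈ 102.16 °C

T_f ≈ 102.2 °C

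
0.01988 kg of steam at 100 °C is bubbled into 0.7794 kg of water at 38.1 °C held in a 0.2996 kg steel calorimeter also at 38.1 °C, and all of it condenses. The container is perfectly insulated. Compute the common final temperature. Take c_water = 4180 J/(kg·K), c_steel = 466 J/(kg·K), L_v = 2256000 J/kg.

Setting the total heat transfer to zero:
latent heat released on condensation: 0.01988×2256000 = 44849
  condensed water 100 °C→T: 83.1(T − 100)
  water warms: 0.7794×4180×(T − 38.1) = 3257.9(T − 38.1)
  steel cup: 0.2996×466×(T − 38.1) = 139.61(T − 38.1)
3480.6 T = 44849 + 8309.8 + 129445 = 182604
T ≈ 52.46 °C — below 100 °C, confirming all the steam condensed.

T_f ≈ 52.5 °C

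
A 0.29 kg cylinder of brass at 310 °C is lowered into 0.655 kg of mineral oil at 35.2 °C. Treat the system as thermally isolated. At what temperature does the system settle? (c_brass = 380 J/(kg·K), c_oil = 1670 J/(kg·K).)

T_f ≈ 60.4 °C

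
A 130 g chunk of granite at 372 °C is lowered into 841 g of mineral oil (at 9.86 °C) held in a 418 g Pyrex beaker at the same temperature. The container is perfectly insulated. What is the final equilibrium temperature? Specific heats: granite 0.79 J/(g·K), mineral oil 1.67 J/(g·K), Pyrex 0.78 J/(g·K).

Energy conservation, ΣQ = 0:
130×0.79×(T − 372) + 841×1.67×(T − 9.86) + 418×0.78×(T − 9.86) = 0
102.7(T − 372) + 1404.5(T − 9.86) + 326.04(T − 9.86) = 0
(102.7 + 1404.5 + 326.04) T = 102.7×372 + 1404.5×9.86 + 326.04×9.86
T = 55267/1833.2 ≈ 30.15 °C

T_f ≈ 30.1 °C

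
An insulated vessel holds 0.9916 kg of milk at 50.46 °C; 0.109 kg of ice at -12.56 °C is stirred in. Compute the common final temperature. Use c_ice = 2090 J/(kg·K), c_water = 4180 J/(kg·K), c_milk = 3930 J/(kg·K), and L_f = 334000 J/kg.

T_f ≈ 36.2 °C

Net heat exchanged in the isolated system is zero:
ice -12.56→0 °C: 0.109×2090×12.56 = 2861.3
  melt ice: 0.109×334000 = 36406
  meltwater 0→T: 0.109×4180×T = 455.62 T
  milk cools: 0.9916×3930×(T − 50.46) = 3897(T − 50.46)
4352.6 T = 196642 − 39267 = 157375
T ≈ 36.16 °C. Since T > 0 °C, the all-ice-melts assumption holds.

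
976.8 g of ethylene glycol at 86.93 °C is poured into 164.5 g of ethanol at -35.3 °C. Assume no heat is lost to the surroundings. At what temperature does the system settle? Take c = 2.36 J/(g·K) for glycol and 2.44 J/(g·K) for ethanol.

T_f is the heat-capacity-weighted average of the initial temperatures:
T_f = (2305.2×86.93 + 401.38×(-35.3)) / (2305.2 + 401.38)
    = 186226 / 2706.6 ≈ 68.80 °C

T_f ≈ 68.8 °C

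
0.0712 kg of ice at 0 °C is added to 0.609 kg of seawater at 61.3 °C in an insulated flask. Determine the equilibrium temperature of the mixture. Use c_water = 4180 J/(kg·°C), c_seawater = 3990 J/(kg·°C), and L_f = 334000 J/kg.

T_f ≈ 45.9 °C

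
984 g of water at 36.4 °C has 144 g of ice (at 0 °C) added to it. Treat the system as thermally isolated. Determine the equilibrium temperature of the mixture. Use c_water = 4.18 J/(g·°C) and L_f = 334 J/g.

T_f ≈ 21.6 °C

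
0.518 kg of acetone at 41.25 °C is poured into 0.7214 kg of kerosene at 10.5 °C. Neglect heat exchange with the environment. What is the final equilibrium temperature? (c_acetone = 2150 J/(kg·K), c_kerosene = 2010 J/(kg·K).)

T_f ≈ 23.9 °C

T_f = Σ m_i c_i T_i / Σ m_i c_i:
T_f = (1113.7·41.25 + 1450·10.5) / (1113.7 + 1450)
    = 61165 / 2563.7 ≈ 23.86 °C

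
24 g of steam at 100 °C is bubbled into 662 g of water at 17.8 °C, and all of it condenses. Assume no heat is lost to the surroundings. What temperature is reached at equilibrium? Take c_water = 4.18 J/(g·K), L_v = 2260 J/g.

T_f ≈ 39.6 °C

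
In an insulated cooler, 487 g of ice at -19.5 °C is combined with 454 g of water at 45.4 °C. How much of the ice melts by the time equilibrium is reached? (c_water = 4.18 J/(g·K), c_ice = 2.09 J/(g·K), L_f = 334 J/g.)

m_melted ≈ 199 g

Water can give up m c ΔT = 454·4.18·45.4 = 86156 J before reaching 0 °C.
Warming the ice to 0 °C takes 487·2.09·19.5 = 19848 J, leaving 66309 J for melting.
To melt every bit of ice: 487·334 = 162658 J.
That's not enough to melt it all — equilibrium is at 0 °C with ice remaining.
m_melt = 66309 / L_f = 198.5 g.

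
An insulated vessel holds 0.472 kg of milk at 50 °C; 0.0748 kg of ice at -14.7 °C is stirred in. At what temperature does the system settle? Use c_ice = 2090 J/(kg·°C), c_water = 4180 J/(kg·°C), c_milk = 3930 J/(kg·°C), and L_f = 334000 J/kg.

Conservation of energy gives ΣQ = 0:
warm ice to 0 °C: 0.0748×2090×(0 − (-14.7)) = 2298.1
  latent heat to melt: 0.0748×334000 = 24983
  warm the meltwater: 312.66 T
  milk: 1855(T − 50)
2167.6 T = 92748 − 27281 = 65467
T ≈ 30.20 °C. Since T > 0 °C, the all-ice-melts assumption holds.

T_f ≈ 30.2 °C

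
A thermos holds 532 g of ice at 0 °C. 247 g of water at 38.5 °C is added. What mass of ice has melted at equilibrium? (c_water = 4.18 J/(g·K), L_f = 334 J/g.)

m_melted ≈ 119 g

Cooling the water to 0 °C releases 247×4.18×38.5 = 39750 J.
Melting all 532 g of ice would need 532×334 = 177688 J.
39750 J < 177688 J, so only part of the ice melts and the system sits at 0 °C.
m_melt = 39750 / L_f = 119 g.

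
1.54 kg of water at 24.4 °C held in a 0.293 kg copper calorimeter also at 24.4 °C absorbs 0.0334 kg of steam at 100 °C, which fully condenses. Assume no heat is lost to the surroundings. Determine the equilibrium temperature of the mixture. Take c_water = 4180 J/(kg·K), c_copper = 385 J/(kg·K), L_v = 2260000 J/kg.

Conservation of energy gives ΣQ = 0:
steam→water at 100 °C releases m L_v = 0.0334×2260000 = 75484; condensate cools 100→T: 0.0334×4180×(T − 100) = 139.61(T − 100); original water: 6437.2(T − 24.4); cup: 112.8(T − 24.4)
6689.6 T = 75484 + 13961 + 159820 = 249265
T ≈ 37.26 °C — below 100 °C, confirming all the steam condensed.

T_f ≈ 37.3 °C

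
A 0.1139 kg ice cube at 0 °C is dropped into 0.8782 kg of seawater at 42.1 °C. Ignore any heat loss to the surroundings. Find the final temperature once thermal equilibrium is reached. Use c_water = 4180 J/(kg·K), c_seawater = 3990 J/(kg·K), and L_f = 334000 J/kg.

Taking heat into each body as positive, Σ m c ΔT = 0:
fusion: m_ice L_f = 0.1139·334000 = 38043; meltwater 0→T: 0.1139·4180·T = 476.1 T; seawater cools: 0.8782·3990·(T − 42.1) = 3504(T − 42.1)
3980.1 T = 147519 − 38043 = 109477
T ≈ 27.51 °C (positive, so assuming full melt was valid).

T_f ≈ 27.5 °C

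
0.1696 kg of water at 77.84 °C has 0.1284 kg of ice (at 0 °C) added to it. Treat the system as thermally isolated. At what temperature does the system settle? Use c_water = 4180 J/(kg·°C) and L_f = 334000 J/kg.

Sum of m c ΔT and latent-heat terms is zero:
fusion: m_ice L_f = 0.1284·334000 = 42886
  warm the meltwater: 536.71 T
  water: 708.93(T − 77.84)
1245.6 T = 55183 − 42886 = 12297
T ≈ 9.87 °C. Since T > 0 °C, the all-ice-melts assumption holds.

T_f ≈ 9.9 °C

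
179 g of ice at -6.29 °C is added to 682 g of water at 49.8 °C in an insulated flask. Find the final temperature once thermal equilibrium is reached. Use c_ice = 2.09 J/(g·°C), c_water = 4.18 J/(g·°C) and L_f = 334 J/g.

T_f ≈ 22.2 °C

Energy conservation, ΣQ = 0:
ice -6.29→0 °C: 179·2.09·6.29 = 2353.2
  latent heat to melt: 179·334 = 59786
  meltwater 0→T: 179·4.18·T = 748.22 T
  water: 2850.8(T − 49.8)
3599 T = 141968 − 62139 = 79829
T ≈ 22.18 °C. Since T > 0 °C, the all-ice-melts assumption holds.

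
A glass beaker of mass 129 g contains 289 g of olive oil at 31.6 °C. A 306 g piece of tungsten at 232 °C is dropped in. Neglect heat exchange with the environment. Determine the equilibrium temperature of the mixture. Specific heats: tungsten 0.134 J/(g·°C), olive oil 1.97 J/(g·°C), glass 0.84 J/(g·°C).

T_f ≈ 43.0 °C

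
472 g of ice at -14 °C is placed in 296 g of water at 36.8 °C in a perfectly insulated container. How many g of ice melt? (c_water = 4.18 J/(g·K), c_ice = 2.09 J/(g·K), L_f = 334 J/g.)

Cooling the water to 0 °C releases 296×4.18×36.8 = 45532 J.
Of that, 472×2.09×14 = 13811 J goes to bring the ice to 0 °C, leaving 31721 J.
Fully melting the ice requires m_ice L_f = 472×334 = 157648 J.
31721 J < 157648 J, so only part of the ice melts and the system sits at 0 °C.
m_melt = 31721 / L_f = 94.97 g.

m_melted ≈ 95 g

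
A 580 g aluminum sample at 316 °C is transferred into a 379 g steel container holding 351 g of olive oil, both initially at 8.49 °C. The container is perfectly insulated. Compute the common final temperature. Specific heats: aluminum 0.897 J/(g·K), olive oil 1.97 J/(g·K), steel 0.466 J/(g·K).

T_f ≈ 123.7 °C

Net heat exchanged in the isolated system is zero:
580*0.897*(T − 316) + 351*1.97*(T − 8.49) + 379*0.466*(T − 8.49) = 0
520.26(T − 316) + 691.47(T − 8.49) + 176.61(T − 8.49) = 0
1388.3 T = 171772
T = 171772 / 1388.3 = 124 °C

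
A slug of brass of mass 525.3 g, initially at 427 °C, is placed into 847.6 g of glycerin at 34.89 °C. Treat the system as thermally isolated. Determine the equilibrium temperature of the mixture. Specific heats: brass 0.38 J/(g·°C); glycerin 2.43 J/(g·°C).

T_f ≈ 69.5 °C

Setting the total heat transfer to zero:
525.3·0.38·(T − 427) + 847.6·2.43·(T − 34.89) = 0
199.61(T − 427) + 2059.7(T − 34.89) = 0
2259.3 T = 157097
T ≈ 69.53 °C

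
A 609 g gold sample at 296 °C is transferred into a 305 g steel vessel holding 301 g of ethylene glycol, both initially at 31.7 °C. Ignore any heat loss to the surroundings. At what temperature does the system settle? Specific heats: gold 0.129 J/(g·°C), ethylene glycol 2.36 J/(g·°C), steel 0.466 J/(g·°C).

Net heat exchanged in the isolated system is zero:
609×0.129×(T − 296) + 301×2.36×(T − 31.7) + 305×0.466×(T − 31.7) = 0
78.56(T − 296) + 710.36(T − 31.7) + 142.13(T − 31.7) = 0
931.05 T = 50278
T ≈ 54.00 °C

T_f ≈ 54.0 °C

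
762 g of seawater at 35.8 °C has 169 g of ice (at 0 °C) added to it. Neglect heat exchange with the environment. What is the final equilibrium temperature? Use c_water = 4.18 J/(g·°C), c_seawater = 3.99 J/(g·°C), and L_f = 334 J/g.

T_f ≈ 14.0 °C

Heat gained plus heat lost sum to zero:
latent heat to melt: 169×334 = 56446; warm the meltwater: 706.42 T; seawater: 3040.4(T − 35.8)
3746.8 T = 108846 − 56446 = 52400
T ≈ 13.99 °C (positive, so assuming full melt was valid).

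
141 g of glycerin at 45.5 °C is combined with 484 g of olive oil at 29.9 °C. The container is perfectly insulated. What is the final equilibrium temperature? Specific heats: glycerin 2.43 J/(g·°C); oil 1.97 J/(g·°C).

T_f ≈ 34.0 °C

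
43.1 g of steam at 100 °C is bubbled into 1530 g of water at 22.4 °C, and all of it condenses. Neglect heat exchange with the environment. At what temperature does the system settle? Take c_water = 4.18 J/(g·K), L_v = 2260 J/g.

T_f ≈ 39.3 °C

Sum of m c ΔT and latent-heat terms is zero:
steam→water at 100 °C releases m L_v = 43.1·2260 = 97406; condensed water 100 °C→T: 180.16(T − 100); original water: 6395.4(T − 22.4)
6575.6 T = 97406 + 18016 + 143257 = 258679
T ≈ 39.34 °C, under the boiling point, so the assumption holds.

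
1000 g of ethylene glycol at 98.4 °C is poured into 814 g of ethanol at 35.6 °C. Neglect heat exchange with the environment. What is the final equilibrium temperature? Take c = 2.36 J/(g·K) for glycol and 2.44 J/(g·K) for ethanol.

T_f ≈ 69.7 °C

Conservation of energy gives ΣQ = 0:
1000×2.36×(T − 98.4) + 814×2.44×(T − 35.6) = 0
2360(T − 98.4) + 1986.2(T − 35.6) = 0
4346.2 T = 302931
T ≈ 69.70 °C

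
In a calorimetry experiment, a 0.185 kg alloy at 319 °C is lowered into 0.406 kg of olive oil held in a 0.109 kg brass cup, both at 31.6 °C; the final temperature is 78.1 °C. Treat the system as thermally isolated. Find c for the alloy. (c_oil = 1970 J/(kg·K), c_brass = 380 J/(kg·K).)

c ≈ 878 J/(kg·K)

Setting the total heat transfer to zero:
0.185·c·(78.1 − 319) + 0.406·1970·(78.1 − 31.6) + 0.109·380·(78.1 − 31.6) = 0
-44.57 c = -39118
c = -39118/-44.57 ≈ 877.7 J/(kg·K)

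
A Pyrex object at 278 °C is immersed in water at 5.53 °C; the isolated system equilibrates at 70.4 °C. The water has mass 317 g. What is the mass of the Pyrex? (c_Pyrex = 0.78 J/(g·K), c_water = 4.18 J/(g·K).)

m ≈ 531 g

|Q_Pyrex| = |Q_water|:
m×0.78×(278 − 70.4) = 317×4.18×(70.4 − 5.53)
161.93 m = 85957  ⇒  m ≈ 530.8 g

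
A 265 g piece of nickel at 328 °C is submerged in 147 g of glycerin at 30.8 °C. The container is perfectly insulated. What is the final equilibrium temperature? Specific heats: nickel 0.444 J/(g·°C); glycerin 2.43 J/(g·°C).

T_f ≈ 104.4 °C

Set heat shed by the hot body equal to heat absorbed by the cold body:
265·0.444·(328 − T) = 147·2.43·(T − 30.8)
117.66(328 − T) = 357.21(T − 30.8)
474.87 T = 49595  ⇒  T ≈ 104.44 °C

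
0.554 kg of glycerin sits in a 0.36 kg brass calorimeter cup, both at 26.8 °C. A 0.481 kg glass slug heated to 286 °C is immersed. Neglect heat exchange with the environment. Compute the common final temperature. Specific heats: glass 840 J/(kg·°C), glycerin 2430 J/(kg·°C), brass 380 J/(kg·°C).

T_f is the heat-capacity-weighted average of the initial temperatures:
T_f = (404.04×286 + 1346.2×26.8 + 136.8×26.8) / (404.04 + 1346.2 + 136.8)
    = 155300 / 1887.1 ≈ 82.30 °C

T_f ≈ 82.3 °C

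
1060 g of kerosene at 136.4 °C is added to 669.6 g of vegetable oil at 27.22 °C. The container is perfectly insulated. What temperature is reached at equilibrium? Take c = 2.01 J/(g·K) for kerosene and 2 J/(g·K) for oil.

T_f ≈ 94.3 °C

Set heat shed by the hot body equal to heat absorbed by the cold body:
1060×2.01×(136.4 − T) = 669.6×2×(T − 27.22)
2130.6(136.4 − T) = 1339.2(T − 27.22)
3469.8 T = 327067  ⇒  T ≈ 94.26 °C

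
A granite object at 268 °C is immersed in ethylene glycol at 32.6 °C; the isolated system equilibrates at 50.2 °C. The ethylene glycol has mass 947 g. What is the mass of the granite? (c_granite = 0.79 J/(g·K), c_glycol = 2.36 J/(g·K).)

m ≈ 229 g

Heat lost by the granite = heat gained by the glycol:
m×0.79×(268 − 50.2) = 947×2.36×(50.2 − 32.6)
172.06 m = 39335  ⇒  m ≈ 228.6 g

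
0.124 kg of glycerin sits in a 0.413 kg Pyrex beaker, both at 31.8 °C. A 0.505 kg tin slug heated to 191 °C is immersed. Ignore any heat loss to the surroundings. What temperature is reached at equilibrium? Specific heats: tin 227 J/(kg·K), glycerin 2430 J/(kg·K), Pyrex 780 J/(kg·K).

T_f ≈ 56.5 °C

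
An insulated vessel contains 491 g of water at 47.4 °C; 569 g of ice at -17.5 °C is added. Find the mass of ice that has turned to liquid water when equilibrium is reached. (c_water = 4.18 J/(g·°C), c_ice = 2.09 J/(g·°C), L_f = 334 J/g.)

m_melted ≈ 229 g

Cooling the water to 0 °C releases 491×4.18×47.4 = 97283 J.
Warming the ice to 0 °C takes 569×2.09×17.5 = 20811 J, leaving 76472 J for melting.
Fully melting the ice requires m_ice L_f = 569×334 = 190046 J.
That's not enough to melt it all — equilibrium is at 0 °C with ice remaining.
m_melted×334 = 76472  ⇒  m_melted ≈ 229 g.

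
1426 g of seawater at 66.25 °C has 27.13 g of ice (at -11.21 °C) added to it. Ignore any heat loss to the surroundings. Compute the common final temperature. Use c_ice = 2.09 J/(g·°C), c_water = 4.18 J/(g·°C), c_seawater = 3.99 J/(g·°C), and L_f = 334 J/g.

T_f ≈ 63.3 °C

Sum of m c ΔT and latent-heat terms is zero:
warm ice to 0 °C: 27.13·2.09·(0 − (-11.21)) = 635.63
  fusion: m_ice L_f = 27.13·334 = 9061.4
  warm the meltwater: 113.4 T
  seawater: 5689.7(T − 66.25)
5803.1 T = 376945 − 9697 = 367248
T ≈ 63.28 °C. Since T > 0 °C, the all-ice-melts assumption holds.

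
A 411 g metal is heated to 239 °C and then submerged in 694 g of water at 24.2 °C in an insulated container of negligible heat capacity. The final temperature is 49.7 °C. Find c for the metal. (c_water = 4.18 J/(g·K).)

c ≈ 0.951 J/(g·K)

Net heat exchanged in the isolated system is zero:
411·c·(49.7 − 239) + 694·4.18·(49.7 − 24.2) = 0
-77802 c = -73973
c = -73973/-77802 ≈ 0.9508 J/(g·K)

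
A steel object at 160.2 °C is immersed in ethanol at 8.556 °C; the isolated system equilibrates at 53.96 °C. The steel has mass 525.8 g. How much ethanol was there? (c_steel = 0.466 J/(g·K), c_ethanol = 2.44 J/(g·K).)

|Q_steel| = |Q_ethanol|:
525.8·0.466·(160.2 − 53.96) = m·2.44·(53.96 − 8.556)
110.79 m = 26031  ⇒  m ≈ 235 g

m ≈ 235 g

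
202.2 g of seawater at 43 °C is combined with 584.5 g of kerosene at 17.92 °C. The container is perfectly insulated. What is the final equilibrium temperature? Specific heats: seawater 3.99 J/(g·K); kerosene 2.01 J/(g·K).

T_f = Σ m_i c_i T_i / Σ m_i c_i:
T_f = (806.78·43 + 1174.8·17.92) / (806.78 + 1174.8)
    = 55745 / 1981.6 ≈ 28.13 °C

T_f ≈ 28.1 °C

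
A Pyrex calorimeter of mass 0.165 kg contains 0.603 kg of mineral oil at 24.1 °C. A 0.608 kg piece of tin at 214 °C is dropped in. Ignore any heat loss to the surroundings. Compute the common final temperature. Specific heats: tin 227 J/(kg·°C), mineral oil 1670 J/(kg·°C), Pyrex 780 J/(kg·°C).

Let T be the final temperature. ΣQ_i = 0:
0.608*227*(T − 214) + 0.603*1670*(T − 24.1) + 0.165*780*(T − 24.1) = 0
138.02(T − 214) + 1007(T − 24.1) + 128.7(T − 24.1) = 0
(138.02 + 1007 + 128.7) T = 138.02*214 + 1007*24.1 + 128.7*24.1
T ≈ 44.68 °C

T_f ≈ 44.7 °C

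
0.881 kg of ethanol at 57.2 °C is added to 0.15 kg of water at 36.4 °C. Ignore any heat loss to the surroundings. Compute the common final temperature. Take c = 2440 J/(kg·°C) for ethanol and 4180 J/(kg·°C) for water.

T_f ≈ 52.5 °C

Let T be the final temperature. ΣQ_i = 0:
0.881·2440·(T − 57.2) + 0.15·4180·(T − 36.4) = 0
2149.6(T − 57.2) + 627(T − 36.4) = 0
2776.6 T = 145782
T ≈ 52.50 °C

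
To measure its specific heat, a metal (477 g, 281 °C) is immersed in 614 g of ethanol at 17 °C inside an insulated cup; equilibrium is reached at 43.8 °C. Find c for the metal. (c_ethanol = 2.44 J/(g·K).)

m_s c (T_s − T_f) = m_ethanol c_ethanol (T_f − T_0):
477×c×(281 − 43.8) = 614×2.44×(43.8 − 17)
113144 c = 40151  ⇒  c ≈ 0.3549 J/(g·K)

c ≈ 0.355 J/(g·K)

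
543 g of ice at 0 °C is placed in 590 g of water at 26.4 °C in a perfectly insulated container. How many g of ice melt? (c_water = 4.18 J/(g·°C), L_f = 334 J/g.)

Water can give up m c ΔT = 590·4.18·26.4 = 65108 J before reaching 0 °C.
Fully melting the ice requires m_ice L_f = 543·334 = 181362 J.
65108 J < 181362 J, so only part of the ice melts and the system sits at 0 °C.
m_melted·334 = 65108  ⇒  m_melted ≈ 194.9 g.

m_melted ≈ 195 g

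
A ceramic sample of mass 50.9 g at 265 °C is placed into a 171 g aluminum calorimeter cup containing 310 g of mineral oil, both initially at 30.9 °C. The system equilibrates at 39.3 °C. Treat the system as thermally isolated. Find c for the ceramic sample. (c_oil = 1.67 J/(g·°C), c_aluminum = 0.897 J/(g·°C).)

c ≈ 0.491 J/(g·°C)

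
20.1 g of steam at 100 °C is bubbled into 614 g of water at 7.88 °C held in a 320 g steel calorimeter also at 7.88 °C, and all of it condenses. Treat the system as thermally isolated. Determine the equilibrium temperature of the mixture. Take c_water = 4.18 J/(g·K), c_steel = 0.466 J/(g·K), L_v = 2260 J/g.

T_f ≈ 26.9 °C

Net heat exchanged in the isolated system is zero:
latent heat released on condensation: 20.1×2260 = 45426; condensed water 100 °C→T: 84.02(T − 100); original water: 2566.5(T − 7.88); steel cup: 320×0.466×(T − 7.88) = 149.12(T − 7.88)
2799.7 T = 45426 + 8401.8 + 21399 = 75227
T ≈ 26.87 °C (< 100 °C, so full condensation is consistent).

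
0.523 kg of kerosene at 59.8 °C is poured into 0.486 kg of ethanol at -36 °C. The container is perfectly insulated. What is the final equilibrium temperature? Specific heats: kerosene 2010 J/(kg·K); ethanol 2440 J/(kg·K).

Conservation of energy gives ΣQ = 0:
0.523·2010·(T − 59.8) + 0.486·2440·(T − (-36)) = 0
(1051.2 + 1185.8) T = 1051.2·59.8 + 1185.8·(-36)
T = 20173 / 2237.1 = 9.02 °C

T_f ≈ 9.0 °C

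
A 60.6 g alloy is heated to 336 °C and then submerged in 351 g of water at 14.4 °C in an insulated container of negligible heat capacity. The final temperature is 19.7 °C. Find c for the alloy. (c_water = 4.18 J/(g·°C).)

Net heat exchanged in the isolated system is zero:
60.6×c×(19.7 − 336) + 351×4.18×(19.7 − 14.4) = 0
-19168 c = -7776.1
c = -7776.1/-19168 ≈ 0.4057 J/(g·°C)

c ≈ 0.406 J/(g·°C)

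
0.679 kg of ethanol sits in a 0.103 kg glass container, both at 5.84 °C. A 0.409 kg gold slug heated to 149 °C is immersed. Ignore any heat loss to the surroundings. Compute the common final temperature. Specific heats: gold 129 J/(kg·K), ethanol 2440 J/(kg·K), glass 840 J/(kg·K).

Setting the total heat transfer to zero:
0.409×129×(T − 149) + 0.679×2440×(T − 5.84) + 0.103×840×(T − 5.84) = 0
1796 T = 18042
T = 18042/1796 ≈ 10.05 °C

T_f ≈ 10.0 °C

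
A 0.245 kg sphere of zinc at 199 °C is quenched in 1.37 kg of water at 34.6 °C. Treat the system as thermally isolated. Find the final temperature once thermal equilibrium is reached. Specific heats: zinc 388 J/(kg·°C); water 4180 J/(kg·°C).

T_f ≈ 37.3 °C

Set heat shed by the hot body equal to heat absorbed by the cold body:
0.245×388×(199 − T) = 1.37×4180×(T − 34.6)
95.06(199 − T) = 5726.6(T − 34.6)
5821.7 T = 217057  ⇒  T ≈ 37.28 °C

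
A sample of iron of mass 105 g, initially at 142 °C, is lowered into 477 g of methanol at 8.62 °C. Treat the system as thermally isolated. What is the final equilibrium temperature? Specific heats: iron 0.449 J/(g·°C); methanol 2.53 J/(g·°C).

T_f ≈ 13.6 °C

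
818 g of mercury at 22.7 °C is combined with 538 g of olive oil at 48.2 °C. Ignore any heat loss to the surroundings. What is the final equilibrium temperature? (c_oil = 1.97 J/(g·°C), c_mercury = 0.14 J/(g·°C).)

T_f ≈ 45.7 °C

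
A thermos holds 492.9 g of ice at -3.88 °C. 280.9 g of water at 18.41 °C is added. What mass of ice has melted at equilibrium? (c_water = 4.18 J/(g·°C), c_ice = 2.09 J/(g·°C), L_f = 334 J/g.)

Heat available from the water dropping to 0 °C: 280.9·4.18·18.41 = 21616 J.
Warming the ice to 0 °C takes 492.9·2.09·3.88 = 3997 J, leaving 17619 J for melting.
To melt every bit of ice: 492.9·334 = 164629 J.
17619 J < 164629 J, so only part of the ice melts and the system sits at 0 °C.
m_melt = 17619 / L_f = 52.75 g.

m_melted ≈ 52.8 g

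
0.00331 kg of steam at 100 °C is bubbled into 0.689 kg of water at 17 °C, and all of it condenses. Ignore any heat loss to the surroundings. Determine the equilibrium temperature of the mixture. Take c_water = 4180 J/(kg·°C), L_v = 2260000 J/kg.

Let T be the final temperature. ΣQ_i = 0:
steam→water at 100 °C releases m L_v = 0.00331·2260000 = 7480.6
  condensed water 100 °C→T: 13.84(T − 100)
  original water: 2880(T − 17)
2893.9 T = 7480.6 + 1383.6 + 48960 = 57825
T ≈ 19.98 °C, under the boiling point, so the assumption holds.

T_f ≈ 20.0 °C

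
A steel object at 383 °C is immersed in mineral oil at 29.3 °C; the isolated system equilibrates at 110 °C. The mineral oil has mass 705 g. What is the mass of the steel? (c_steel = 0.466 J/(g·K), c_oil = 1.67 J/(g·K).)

m ≈ 747 g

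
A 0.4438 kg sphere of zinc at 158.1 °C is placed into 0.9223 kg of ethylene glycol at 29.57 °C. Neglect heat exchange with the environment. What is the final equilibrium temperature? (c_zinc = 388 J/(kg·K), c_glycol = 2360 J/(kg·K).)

Heat lost by the zinc equals heat gained by the glycol:
0.4438*388*(158.1 − T) = 0.9223*2360*(T − 29.57)
172.19(158.1 − T) = 2176.6(T − 29.57)
2348.8 T = 91587  ⇒  T ≈ 38.99 °C

T_f ≈ 39.0 °C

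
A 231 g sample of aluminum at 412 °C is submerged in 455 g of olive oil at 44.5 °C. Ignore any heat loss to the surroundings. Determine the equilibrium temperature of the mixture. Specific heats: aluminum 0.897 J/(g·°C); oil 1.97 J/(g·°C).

Conservation of energy gives ΣQ = 0:
231×0.897×(T − 412) + 455×1.97×(T − 44.5) = 0
207.21(T − 412) + 896.35(T − 44.5) = 0
1103.6 T = 125257
T = 125257 / 1103.6 = 114 °C

T_f ≈ 113.5 °C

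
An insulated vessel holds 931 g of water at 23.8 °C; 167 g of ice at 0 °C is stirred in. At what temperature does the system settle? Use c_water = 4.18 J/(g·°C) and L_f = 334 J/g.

T_f ≈ 8.0 °C

Net heat exchanged in the isolated system is zero:
melt ice: 167·334 = 55778; meltwater 0→T: 167·4.18·T = 698.06 T; water: 3891.6(T − 23.8)
4589.6 T = 92620 − 55778 = 36842
T ≈ 8.03 °C — above 0 °C, consistent with complete melting.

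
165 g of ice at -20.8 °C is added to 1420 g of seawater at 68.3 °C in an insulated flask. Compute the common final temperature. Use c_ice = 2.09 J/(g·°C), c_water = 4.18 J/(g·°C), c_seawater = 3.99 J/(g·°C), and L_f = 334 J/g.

T_f ≈ 51.1 °C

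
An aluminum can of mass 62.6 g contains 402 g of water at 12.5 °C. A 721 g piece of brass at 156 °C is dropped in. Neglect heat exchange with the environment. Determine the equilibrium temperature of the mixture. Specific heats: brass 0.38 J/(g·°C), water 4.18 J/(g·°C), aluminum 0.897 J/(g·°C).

T_f ≈ 32.1 °C

T_f = Σ m_i c_i T_i / Σ m_i c_i:
T_f = (273.98×156 + 1680.4×12.5 + 56.15×12.5) / (273.98 + 1680.4 + 56.15)
    = 64447 / 2010.5 ≈ 32.06 °C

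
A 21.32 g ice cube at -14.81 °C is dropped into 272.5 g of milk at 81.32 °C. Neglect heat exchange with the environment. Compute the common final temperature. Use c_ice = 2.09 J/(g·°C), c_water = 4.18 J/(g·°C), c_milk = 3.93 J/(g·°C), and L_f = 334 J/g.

T_f ≈ 68.4 °C

Energy conservation, ΣQ = 0:
ice -14.81→0 °C: 21.32·2.09·14.81 = 659.92; latent heat to melt: 21.32·334 = 7120.9; meltwater 0→T: 21.32·4.18·T = 89.12 T; milk: 1070.9(T − 81.32)
1160 T = 87088 − 7780.8 = 79307
T ≈ 68.37 °C. Since T > 0 °C, the all-ice-melts assumption holds.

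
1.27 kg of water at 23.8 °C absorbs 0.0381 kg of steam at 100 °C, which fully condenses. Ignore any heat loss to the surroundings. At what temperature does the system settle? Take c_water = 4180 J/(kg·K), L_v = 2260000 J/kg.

T_f ≈ 41.8 °C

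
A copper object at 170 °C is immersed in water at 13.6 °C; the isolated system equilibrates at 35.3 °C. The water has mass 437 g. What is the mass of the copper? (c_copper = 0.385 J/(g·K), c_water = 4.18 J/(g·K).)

m ≈ 764 g

Conservation of energy gives ΣQ = 0:
m×0.385×(35.3 − 170) + 437×4.18×(35.3 − 13.6) = 0
-51.86 m = -39639
m = -39639/-51.86 ≈ 764.3 g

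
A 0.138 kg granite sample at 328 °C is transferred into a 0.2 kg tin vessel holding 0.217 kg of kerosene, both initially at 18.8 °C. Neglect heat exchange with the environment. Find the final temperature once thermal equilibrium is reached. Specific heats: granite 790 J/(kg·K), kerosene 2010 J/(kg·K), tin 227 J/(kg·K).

Conservation of energy gives ΣQ = 0:
0.138*790*(T − 328) + 0.217*2010*(T − 18.8) + 0.2*227*(T − 18.8) = 0
(109.02 + 436.17 + 45.4) T = 109.02*328 + 436.17*18.8 + 45.4*18.8
T ≈ 75.88 °C

T_f ≈ 75.9 °C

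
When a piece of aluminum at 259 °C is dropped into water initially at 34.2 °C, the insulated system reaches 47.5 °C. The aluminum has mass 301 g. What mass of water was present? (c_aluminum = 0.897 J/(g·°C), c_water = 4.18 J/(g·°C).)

m ≈ 1030 g

Let T be the final temperature. ΣQ_i = 0:
301·0.897·(47.5 − 259) + m·4.18·(47.5 − 34.2) = 0
55.59 m = 57104
m = 57104/55.59 ≈ 1027 g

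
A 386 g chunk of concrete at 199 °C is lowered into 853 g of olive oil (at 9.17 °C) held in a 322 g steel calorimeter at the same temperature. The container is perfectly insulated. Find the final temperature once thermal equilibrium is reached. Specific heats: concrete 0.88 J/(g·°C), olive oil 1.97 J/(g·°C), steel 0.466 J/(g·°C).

T_f ≈ 38.9 °C

Heat gained plus heat lost sum to zero:
386*0.88*(T − 199) + 853*1.97*(T − 9.17) + 322*0.466*(T − 9.17) = 0
339.68(T − 199) + 1680.4(T − 9.17) + 150.05(T − 9.17) = 0
(339.68 + 1680.4 + 150.05) T = 339.68*199 + 1680.4*9.17 + 150.05*9.17
T ≈ 38.88 °C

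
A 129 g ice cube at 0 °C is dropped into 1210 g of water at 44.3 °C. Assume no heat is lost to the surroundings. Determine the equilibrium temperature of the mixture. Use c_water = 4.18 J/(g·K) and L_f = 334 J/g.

T_f ≈ 32.3 °C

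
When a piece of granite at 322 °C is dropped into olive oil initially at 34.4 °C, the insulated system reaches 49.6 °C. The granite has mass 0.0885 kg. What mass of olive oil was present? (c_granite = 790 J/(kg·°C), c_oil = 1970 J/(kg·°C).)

m ≈ 0.636 kg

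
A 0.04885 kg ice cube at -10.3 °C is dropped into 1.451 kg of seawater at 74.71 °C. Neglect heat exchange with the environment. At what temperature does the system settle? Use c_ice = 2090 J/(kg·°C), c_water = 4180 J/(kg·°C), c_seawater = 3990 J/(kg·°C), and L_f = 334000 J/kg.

Setting the total heat transfer to zero:
ice -10.3→0 °C: 0.04885×2090×10.3 = 1051.6; latent heat to melt: 0.04885×334000 = 16316; meltwater 0→T: 0.04885×4180×T = 204.19 T; seawater cools: 1.451×3990×(T − 74.71) = 5789.5(T − 74.71)
5993.7 T = 432533 − 17367 = 415165
T ≈ 69.27 °C (positive, so assuming full melt was valid).

T_f ≈ 69.3 °C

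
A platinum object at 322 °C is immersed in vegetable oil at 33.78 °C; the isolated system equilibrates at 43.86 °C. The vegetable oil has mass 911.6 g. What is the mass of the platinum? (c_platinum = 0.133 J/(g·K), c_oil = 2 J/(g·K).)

m ≈ 497 g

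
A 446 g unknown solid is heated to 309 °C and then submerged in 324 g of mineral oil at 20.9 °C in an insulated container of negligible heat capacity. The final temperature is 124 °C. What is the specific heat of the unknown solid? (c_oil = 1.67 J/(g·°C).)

c ≈ 0.676 J/(g·°C)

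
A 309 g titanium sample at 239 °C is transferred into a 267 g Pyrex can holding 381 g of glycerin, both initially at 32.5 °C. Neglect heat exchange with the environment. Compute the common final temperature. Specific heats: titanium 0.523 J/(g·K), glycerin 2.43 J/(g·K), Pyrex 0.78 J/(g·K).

T_f ≈ 58.3 °C

Heat gained plus heat lost sum to zero:
309*0.523*(T − 239) + 381*2.43*(T − 32.5) + 267*0.78*(T − 32.5) = 0
161.61(T − 239) + 925.83(T − 32.5) + 208.26(T − 32.5) = 0
1295.7 T = 75482
T = 75482 / 1295.7 = 58.3 °C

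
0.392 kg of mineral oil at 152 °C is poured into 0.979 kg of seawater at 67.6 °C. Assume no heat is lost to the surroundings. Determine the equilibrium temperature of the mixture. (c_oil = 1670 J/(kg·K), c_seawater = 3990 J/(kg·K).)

T_f ≈ 79.7 °C

|Q_oil| = |Q_seawater|:
0.392·1670·(152 − T) = 0.979·3990·(T − 67.6)
654.64(152 − T) = 3906.2(T − 67.6)
4560.9 T = 363565  ⇒  T ≈ 79.71 °C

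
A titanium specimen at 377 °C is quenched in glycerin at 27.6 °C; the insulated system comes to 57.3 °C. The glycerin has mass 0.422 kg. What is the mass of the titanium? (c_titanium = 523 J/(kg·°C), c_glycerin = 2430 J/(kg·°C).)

Setting the total heat transfer to zero:
m×523×(57.3 − 377) + 0.422×2430×(57.3 − 27.6) = 0
-167203 m = -30456
m = -30456/-167203 ≈ 0.1822 kg

m ≈ 0.182 kg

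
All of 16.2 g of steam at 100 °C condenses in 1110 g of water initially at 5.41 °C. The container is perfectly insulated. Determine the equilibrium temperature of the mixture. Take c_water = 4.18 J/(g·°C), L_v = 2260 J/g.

Let T be the final temperature. ΣQ_i = 0:
steam→water at 100 °C releases m L_v = 16.2×2260 = 36612
  condensate cools 100→T: 16.2×4.18×(T − 100) = 67.72(T − 100)
  original water: 4639.8(T − 5.41)
4707.5 T = 36612 + 6771.6 + 25101 = 68485
T ≈ 14.55 °C, under the boiling point, so the assumption holds.

T_f ≈ 14.5 °C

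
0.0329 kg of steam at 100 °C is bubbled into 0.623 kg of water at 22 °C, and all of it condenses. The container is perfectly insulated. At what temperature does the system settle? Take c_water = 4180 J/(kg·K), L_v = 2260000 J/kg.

T_f ≈ 53.0 °C

Sum of m c ΔT and latent-heat terms is zero:
steam→water at 100 °C releases m L_v = 0.0329·2260000 = 74354; condensed water 100 °C→T: 137.52(T − 100); original water: 2604.1(T − 22)
2741.7 T = 74354 + 13752 + 57291 = 145397
T ≈ 53.03 °C — below 100 °C, confirming all the steam condensed.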